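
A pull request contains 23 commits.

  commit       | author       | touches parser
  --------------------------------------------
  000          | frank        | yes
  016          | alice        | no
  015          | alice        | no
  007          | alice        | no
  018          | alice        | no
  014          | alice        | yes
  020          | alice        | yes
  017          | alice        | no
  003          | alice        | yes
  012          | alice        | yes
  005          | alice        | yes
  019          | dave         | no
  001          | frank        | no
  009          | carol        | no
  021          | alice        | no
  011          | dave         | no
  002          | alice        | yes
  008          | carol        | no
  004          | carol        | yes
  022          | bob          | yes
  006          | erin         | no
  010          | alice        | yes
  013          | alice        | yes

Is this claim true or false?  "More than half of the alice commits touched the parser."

True

The determiner here denotes the relation: |A ∩ B| > |A ∖ B|.
A (the restrictor) = {016, 015, 007, 018, 014, 020, 017, 003, 012, 005, 021, 002, 010, 013}, |A| = 14.
A ∩ B = {014, 020, 003, 012, 005, 002, 010, 013}, so |A ∩ B| = 8.
A ∖ B = {016, 015, 007, 018, 017, 021}, so |A ∖ B| = 6.
8 > 6, so the statement is true.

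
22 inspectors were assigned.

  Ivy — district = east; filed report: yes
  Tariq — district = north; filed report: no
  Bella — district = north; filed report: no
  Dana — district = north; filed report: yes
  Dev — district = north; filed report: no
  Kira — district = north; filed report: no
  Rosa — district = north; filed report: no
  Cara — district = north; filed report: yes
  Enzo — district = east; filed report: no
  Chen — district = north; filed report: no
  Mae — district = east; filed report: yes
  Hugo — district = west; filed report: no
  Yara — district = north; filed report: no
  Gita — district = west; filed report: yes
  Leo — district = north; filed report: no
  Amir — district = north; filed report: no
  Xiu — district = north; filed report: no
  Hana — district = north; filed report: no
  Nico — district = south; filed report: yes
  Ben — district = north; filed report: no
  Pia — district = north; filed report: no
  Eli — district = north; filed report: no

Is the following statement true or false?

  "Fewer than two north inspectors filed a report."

False

Truth condition: |A ∩ B| < 2.
|A| = 16, |A ∩ B| = 2, |A ∖ B| = 14.
|A ∩ B| = 2, so the statement is false.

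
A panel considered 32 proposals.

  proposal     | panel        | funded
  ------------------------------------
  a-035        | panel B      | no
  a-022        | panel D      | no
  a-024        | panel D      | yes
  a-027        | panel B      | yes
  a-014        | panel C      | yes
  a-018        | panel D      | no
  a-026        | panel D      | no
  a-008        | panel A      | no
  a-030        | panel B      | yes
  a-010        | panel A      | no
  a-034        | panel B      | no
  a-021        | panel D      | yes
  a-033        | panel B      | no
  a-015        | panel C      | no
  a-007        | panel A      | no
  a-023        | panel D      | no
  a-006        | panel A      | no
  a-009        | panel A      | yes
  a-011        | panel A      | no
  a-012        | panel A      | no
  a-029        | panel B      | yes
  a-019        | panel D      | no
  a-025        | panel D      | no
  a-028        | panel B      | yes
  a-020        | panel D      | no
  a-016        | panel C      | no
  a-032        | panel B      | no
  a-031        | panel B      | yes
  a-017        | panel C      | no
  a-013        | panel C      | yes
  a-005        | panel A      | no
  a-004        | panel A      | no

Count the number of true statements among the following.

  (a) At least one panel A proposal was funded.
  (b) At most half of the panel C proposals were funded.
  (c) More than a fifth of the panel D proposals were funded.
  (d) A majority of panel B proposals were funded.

(a) panel A: |A| = 9, |A ∩ B| = 1; needs A ∩ B ≠ ∅ (|A ∩ B| ≥ 1) — true.
(b) panel C: |A| = 5, |A ∩ B| = 2; needs |A ∩ B| ≤ |A ∖ B| — true.
(c) panel D: |A| = 9, |A ∩ B| = 2; needs |A ∩ B| / |A| > 1/5 — true.
(d) panel B: |A| = 9, |A ∩ B| = 5; needs |A ∩ B| > |A ∖ B| — true.

4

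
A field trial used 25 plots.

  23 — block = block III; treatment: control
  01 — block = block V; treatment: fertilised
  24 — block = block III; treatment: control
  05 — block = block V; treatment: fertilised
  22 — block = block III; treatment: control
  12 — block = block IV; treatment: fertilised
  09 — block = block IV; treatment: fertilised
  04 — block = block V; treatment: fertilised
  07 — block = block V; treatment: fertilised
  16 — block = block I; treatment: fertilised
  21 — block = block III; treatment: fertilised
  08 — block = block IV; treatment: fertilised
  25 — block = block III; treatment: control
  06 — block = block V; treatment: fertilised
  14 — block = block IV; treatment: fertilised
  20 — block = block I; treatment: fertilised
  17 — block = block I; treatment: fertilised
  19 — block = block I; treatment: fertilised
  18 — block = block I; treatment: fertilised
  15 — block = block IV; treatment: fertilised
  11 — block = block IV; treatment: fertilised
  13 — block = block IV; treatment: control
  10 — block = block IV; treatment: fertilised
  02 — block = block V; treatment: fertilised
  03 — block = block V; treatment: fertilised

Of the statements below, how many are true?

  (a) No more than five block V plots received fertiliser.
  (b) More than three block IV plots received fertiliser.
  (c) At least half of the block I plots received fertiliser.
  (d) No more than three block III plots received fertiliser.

(a) block V: |A| = 7, |A ∩ B| = 7; needs |A ∩ B| ≤ 5 — false.
(b) block IV: |A| = 8, |A ∩ B| = 7; needs |A ∩ B| > 3 — true.
(c) block I: |A| = 5, |A ∩ B| = 5; needs |A ∩ B| ≥ |A ∖ B| — true.
(d) block III: |A| = 5, |A ∩ B| = 1; needs |A ∩ B| ≤ 3 — true.

3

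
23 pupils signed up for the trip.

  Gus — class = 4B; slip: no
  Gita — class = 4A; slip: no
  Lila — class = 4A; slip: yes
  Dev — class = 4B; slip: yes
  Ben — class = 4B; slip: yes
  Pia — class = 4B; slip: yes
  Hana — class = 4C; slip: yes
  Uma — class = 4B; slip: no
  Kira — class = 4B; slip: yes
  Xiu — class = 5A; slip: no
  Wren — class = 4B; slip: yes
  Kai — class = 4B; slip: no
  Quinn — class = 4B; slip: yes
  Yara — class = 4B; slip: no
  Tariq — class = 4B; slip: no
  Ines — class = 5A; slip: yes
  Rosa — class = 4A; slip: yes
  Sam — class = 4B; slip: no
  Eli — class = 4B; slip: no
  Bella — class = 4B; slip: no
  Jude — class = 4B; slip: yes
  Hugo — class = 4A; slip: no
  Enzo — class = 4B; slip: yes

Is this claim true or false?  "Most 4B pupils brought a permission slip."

Truth condition: |A ∩ B| > |A ∖ B|.
|A| = 16, |A ∩ B| = 8, |A ∖ B| = 8.
8 = 8, so the statement is false.

False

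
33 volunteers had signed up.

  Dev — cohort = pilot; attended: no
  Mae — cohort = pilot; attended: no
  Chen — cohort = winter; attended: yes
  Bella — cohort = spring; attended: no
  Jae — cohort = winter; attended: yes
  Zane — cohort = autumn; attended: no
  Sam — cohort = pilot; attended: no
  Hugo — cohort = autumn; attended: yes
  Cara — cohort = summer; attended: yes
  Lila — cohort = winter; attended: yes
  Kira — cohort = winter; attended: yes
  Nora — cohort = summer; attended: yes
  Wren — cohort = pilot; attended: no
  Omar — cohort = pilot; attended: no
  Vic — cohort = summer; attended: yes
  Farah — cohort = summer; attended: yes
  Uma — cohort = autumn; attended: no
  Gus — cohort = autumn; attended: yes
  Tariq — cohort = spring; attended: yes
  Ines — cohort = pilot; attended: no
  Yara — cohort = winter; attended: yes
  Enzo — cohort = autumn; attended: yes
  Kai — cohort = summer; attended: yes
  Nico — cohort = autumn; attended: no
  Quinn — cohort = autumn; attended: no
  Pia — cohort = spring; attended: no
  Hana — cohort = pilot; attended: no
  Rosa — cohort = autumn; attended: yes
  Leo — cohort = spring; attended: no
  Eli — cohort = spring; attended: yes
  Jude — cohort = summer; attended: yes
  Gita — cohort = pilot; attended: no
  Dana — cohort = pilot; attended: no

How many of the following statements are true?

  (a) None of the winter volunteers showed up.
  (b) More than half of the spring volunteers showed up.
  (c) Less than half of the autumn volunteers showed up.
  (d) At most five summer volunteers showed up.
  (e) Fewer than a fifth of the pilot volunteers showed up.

1

(a) winter: |A| = 5, |A ∩ B| = 5; needs A ∩ B = ∅ (|A ∩ B| = 0) — false.
(b) spring: |A| = 5, |A ∩ B| = 2; needs |A ∩ B| > |A ∖ B| — false.
(c) autumn: |A| = 8, |A ∩ B| = 4; needs |A ∩ B| < |A ∖ B| — false.
(d) summer: |A| = 6, |A ∩ B| = 6; needs |A ∩ B| ≤ 5 — false.
(e) pilot: |A| = 9, |A ∩ B| = 0; needs |A ∩ B| / |A| < 1/5 — true.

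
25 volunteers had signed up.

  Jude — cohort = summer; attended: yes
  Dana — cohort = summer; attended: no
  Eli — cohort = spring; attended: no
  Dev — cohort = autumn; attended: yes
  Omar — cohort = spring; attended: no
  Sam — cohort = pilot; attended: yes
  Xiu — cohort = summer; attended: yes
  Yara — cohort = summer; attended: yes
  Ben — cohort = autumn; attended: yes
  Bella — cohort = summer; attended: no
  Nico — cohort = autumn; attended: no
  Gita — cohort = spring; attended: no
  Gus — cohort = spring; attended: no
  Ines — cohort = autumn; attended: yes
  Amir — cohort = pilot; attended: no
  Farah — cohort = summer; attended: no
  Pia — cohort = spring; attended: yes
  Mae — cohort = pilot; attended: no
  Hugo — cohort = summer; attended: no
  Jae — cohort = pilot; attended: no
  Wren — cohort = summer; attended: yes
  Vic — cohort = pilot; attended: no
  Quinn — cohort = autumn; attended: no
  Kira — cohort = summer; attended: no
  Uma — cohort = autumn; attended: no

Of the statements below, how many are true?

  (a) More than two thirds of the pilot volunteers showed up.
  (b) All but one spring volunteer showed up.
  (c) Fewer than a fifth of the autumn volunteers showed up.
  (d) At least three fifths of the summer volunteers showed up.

0

(a) pilot: |A| = 5, |A ∩ B| = 1; needs |A ∩ B| / |A| > 2/3 — false.
(b) spring: |A| = 5, |A ∩ B| = 1; needs |A ∖ B| = 1 — false.
(c) autumn: |A| = 6, |A ∩ B| = 3; needs |A ∩ B| / |A| < 1/5 — false.
(d) summer: |A| = 9, |A ∩ B| = 4; needs |A ∩ B| / |A| ≥ 3/5 — false.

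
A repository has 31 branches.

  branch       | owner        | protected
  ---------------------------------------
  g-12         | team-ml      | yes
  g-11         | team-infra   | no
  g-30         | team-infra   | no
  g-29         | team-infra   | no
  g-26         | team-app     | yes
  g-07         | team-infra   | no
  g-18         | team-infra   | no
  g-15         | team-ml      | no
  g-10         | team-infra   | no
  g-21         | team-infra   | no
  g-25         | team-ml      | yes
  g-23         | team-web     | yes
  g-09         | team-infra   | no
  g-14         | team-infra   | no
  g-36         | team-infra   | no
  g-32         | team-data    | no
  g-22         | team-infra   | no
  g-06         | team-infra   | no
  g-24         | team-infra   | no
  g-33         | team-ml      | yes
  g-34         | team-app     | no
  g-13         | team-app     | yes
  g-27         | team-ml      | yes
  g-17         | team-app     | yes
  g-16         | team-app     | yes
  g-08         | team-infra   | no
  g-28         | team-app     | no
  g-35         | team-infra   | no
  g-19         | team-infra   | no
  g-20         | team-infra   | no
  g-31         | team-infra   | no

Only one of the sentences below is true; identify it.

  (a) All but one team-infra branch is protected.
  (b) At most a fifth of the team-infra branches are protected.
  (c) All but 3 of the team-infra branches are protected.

|A| = 18, |A ∩ B| = 0, |A ∖ B| = 18.
(a) requires |A ∖ B| = 1: false.
(b) requires |A ∩ B| / |A| ≤ 1/5: true.
(c) requires |A ∖ B| = 3: false.

(b)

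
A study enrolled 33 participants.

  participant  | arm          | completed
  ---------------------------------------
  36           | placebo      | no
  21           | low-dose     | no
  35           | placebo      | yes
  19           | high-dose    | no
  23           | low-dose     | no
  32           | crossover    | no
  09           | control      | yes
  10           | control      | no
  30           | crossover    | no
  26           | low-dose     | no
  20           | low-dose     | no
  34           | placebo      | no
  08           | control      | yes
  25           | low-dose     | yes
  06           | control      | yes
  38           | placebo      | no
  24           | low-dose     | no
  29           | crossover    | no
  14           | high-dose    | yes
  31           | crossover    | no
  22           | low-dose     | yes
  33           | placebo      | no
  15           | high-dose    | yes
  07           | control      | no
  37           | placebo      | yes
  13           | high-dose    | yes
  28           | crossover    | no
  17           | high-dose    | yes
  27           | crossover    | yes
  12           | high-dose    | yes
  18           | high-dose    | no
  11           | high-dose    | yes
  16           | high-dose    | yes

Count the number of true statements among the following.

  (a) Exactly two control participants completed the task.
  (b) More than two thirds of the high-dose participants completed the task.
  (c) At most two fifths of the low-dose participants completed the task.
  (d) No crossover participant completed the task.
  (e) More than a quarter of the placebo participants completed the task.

(a) control: |A| = 5, |A ∩ B| = 3; needs |A ∩ B| = 2 — false.
(b) high-dose: |A| = 9, |A ∩ B| = 7; needs |A ∩ B| / |A| > 2/3 — true.
(c) low-dose: |A| = 7, |A ∩ B| = 2; needs |A ∩ B| / |A| ≤ 2/5 — true.
(d) crossover: |A| = 6, |A ∩ B| = 1; needs A ∩ B = ∅ (|A ∩ B| = 0) — false.
(e) placebo: |A| = 6, |A ∩ B| = 2; needs |A ∩ B| / |A| > 1/4 — true.

3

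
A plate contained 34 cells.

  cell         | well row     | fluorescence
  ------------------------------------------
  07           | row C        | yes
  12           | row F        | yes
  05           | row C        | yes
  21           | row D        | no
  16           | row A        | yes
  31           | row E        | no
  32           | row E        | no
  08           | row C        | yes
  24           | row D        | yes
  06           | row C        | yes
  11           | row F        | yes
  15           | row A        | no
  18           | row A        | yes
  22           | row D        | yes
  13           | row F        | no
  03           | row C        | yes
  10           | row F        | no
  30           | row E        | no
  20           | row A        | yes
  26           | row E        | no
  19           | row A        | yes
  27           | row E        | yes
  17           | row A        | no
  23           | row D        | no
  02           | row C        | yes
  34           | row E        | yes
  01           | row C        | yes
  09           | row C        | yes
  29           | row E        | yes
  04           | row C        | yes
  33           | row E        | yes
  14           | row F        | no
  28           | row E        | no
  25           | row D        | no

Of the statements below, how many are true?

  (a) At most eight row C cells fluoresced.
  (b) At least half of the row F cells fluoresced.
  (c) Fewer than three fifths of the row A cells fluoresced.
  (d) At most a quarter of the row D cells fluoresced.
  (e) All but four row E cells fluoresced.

0

(a) row C: |A| = 9, |A ∩ B| = 9; needs |A ∩ B| ≤ 8 — false.
(b) row F: |A| = 5, |A ∩ B| = 2; needs |A ∩ B| ≥ |A ∖ B| — false.
(c) row A: |A| = 6, |A ∩ B| = 4; needs |A ∩ B| / |A| < 3/5 — false.
(d) row D: |A| = 5, |A ∩ B| = 2; needs |A ∩ B| / |A| ≤ 1/4 — false.
(e) row E: |A| = 9, |A ∩ B| = 4; needs |A ∖ B| = 4 — false.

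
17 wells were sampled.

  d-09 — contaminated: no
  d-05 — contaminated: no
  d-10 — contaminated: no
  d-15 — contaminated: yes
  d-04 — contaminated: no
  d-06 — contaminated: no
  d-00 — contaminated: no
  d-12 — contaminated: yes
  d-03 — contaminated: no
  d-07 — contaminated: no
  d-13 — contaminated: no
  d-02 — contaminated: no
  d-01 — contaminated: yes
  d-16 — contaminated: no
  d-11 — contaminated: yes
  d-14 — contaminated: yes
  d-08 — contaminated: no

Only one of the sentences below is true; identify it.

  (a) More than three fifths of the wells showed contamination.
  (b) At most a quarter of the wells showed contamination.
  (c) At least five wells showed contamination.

|A| = 17, |A ∩ B| = 5, |A ∖ B| = 12.
(a) requires |A ∩ B| / |A| > 3/5: false.
(b) requires |A ∩ B| / |A| ≤ 1/4: false.
(c) requires |A ∩ B| ≥ 5: true.

(c)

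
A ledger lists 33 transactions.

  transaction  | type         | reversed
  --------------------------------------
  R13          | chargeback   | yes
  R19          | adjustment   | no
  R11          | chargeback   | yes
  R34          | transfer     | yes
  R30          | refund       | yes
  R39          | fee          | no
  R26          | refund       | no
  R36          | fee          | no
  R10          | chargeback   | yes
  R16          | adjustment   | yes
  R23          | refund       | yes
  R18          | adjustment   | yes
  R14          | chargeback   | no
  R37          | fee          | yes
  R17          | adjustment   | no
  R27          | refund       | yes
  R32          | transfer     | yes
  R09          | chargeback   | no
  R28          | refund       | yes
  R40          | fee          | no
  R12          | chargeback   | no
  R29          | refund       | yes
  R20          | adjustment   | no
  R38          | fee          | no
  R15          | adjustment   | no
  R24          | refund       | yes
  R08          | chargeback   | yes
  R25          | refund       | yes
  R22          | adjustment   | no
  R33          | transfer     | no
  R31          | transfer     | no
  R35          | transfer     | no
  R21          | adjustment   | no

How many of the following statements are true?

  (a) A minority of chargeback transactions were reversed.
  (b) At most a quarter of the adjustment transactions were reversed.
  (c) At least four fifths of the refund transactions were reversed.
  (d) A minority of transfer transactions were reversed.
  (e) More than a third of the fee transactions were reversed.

(a) chargeback: |A| = 7, |A ∩ B| = 4; needs |A ∩ B| < |A ∖ B| — false.
(b) adjustment: |A| = 8, |A ∩ B| = 2; needs |A ∩ B| / |A| ≤ 1/4 — true.
(c) refund: |A| = 8, |A ∩ B| = 7; needs |A ∩ B| / |A| ≥ 4/5 — true.
(d) transfer: |A| = 5, |A ∩ B| = 2; needs |A ∩ B| < |A ∖ B| — true.
(e) fee: |A| = 5, |A ∩ B| = 1; needs |A ∩ B| / |A| > 1/3 — false.

3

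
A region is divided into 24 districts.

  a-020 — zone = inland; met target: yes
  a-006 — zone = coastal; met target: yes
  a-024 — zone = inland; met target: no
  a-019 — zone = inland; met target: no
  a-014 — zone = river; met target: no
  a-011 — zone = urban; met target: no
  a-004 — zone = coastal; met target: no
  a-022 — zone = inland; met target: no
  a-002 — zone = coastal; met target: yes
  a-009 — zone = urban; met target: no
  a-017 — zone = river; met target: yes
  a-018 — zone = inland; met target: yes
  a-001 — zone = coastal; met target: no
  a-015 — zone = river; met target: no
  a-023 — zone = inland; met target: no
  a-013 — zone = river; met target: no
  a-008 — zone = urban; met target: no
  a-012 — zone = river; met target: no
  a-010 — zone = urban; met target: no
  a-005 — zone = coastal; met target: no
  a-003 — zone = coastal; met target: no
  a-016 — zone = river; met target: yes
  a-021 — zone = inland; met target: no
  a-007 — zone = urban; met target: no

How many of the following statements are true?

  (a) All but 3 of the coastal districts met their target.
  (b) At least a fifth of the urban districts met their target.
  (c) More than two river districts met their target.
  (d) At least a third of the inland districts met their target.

0

(a) coastal: |A| = 6, |A ∩ B| = 2; needs |A ∖ B| = 3 — false.
(b) urban: |A| = 5, |A ∩ B| = 0; needs |A ∩ B| / |A| ≥ 1/5 — false.
(c) river: |A| = 6, |A ∩ B| = 2; needs |A ∩ B| > 2 — false.
(d) inland: |A| = 7, |A ∩ B| = 2; needs |A ∩ B| / |A| ≥ 1/3 — false.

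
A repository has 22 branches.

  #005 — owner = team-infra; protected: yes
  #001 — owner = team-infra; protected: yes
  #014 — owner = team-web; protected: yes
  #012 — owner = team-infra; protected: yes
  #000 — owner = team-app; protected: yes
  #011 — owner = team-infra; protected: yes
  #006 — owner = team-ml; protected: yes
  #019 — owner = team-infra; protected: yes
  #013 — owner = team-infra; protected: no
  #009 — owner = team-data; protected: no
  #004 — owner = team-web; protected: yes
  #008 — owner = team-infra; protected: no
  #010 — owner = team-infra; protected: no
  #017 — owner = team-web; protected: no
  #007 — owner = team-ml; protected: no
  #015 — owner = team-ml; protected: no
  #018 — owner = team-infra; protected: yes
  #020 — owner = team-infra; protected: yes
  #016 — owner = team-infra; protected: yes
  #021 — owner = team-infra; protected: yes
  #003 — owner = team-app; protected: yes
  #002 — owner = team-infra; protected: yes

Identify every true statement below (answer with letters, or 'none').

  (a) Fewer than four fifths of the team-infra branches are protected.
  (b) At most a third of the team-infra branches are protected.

(a)

|A| = 13, |A ∩ B| = 10, |A ∖ B| = 3.
(a) |A ∩ B| / |A| < 4/5: holds.
(b) |A ∩ B| / |A| ≤ 1/3: fails.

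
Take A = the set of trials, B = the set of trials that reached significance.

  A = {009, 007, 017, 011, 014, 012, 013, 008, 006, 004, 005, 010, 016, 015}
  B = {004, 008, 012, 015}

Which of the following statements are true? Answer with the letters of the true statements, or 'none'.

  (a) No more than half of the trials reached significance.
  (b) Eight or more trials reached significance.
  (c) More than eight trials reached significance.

|A| = 14, |A ∩ B| = 4, |A ∖ B| = 10.
(a) |A ∩ B| ≤ |A ∖ B|: holds.
(b) |A ∩ B| ≥ 8: fails.
(c) |A ∩ B| > 8: fails.

(a)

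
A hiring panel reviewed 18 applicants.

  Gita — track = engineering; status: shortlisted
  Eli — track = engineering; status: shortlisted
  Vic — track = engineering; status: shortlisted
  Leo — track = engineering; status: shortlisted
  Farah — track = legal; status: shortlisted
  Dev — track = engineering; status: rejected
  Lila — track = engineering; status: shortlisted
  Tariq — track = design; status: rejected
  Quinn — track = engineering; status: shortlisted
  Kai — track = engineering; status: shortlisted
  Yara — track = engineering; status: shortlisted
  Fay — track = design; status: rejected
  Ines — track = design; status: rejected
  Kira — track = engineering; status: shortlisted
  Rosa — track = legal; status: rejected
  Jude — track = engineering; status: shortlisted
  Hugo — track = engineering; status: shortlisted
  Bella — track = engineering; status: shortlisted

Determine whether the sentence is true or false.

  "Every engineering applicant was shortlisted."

Truth condition: A ⊆ B, i.e. every element of A is in B (|A ∖ B| = 0).
A (the restrictor) = {Gita, Eli, Vic, Leo, Dev, Lila, Quinn, Kai, Yara, Kira, Jude, Hugo, Bella}, |A| = 13.
A ∖ B = {Dev}, so |A ∖ B| = 1.
So the statement is false.

False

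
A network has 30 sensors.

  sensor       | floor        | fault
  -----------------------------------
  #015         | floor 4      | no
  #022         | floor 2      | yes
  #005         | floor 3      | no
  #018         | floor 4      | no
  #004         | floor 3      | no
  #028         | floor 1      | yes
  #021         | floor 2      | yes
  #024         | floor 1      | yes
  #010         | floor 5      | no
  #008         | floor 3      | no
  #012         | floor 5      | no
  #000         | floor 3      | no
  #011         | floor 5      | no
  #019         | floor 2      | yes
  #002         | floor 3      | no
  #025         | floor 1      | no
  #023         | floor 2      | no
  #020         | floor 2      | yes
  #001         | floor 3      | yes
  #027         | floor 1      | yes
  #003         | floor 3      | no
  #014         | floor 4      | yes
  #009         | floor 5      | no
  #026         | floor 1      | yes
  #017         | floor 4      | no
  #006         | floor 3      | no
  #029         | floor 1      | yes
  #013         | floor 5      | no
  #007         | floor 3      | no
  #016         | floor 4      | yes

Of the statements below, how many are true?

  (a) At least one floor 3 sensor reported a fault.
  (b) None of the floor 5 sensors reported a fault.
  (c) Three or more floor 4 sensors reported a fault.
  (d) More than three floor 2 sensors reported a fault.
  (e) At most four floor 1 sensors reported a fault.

3

(a) floor 3: |A| = 9, |A ∩ B| = 1; needs A ∩ B ≠ ∅ (|A ∩ B| ≥ 1) — true.
(b) floor 5: |A| = 5, |A ∩ B| = 0; needs A ∩ B = ∅ (|A ∩ B| = 0) — true.
(c) floor 4: |A| = 5, |A ∩ B| = 2; needs |A ∩ B| ≥ 3 — false.
(d) floor 2: |A| = 5, |A ∩ B| = 4; needs |A ∩ B| > 3 — true.
(e) floor 1: |A| = 6, |A ∩ B| = 5; needs |A ∩ B| ≤ 4 — false.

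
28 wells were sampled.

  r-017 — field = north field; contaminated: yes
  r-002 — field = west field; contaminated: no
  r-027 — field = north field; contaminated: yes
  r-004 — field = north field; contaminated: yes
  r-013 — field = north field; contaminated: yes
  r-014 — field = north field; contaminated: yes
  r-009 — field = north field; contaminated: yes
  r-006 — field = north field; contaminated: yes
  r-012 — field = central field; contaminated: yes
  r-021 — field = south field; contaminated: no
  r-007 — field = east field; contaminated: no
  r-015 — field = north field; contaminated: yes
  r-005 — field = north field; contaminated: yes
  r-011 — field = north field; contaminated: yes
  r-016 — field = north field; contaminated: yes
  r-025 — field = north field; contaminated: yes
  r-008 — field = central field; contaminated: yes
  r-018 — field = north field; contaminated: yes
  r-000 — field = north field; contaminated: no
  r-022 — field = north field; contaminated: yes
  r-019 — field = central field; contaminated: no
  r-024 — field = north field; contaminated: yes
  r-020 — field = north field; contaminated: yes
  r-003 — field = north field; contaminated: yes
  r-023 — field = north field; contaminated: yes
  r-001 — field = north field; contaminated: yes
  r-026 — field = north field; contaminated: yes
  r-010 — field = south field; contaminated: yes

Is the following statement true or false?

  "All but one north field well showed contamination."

True

'All but one north field well showed contamination' holds iff |A ∖ B| = 1.
|A| = 21, |A ∩ B| = 20, |A ∖ B| = 1.
|A ∖ B| = 1, so the statement is true.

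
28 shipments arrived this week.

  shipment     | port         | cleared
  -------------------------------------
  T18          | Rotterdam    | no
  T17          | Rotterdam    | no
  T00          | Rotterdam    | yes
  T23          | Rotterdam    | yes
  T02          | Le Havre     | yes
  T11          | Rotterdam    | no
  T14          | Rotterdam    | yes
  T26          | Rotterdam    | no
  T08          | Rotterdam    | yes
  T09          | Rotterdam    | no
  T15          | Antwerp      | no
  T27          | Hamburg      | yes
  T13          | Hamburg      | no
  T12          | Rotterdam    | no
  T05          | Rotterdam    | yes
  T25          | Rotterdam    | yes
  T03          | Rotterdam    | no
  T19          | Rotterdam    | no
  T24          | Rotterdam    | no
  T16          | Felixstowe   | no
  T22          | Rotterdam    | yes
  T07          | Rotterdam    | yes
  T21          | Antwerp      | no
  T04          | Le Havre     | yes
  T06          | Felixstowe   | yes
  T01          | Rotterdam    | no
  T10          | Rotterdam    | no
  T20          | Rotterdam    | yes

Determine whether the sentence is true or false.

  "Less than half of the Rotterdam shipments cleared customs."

True

The determiner here denotes the relation: |A ∩ B| < |A ∖ B|.
|A| = 20, |A ∩ B| = 9, |A ∖ B| = 11.
9 < 11, so the statement is true.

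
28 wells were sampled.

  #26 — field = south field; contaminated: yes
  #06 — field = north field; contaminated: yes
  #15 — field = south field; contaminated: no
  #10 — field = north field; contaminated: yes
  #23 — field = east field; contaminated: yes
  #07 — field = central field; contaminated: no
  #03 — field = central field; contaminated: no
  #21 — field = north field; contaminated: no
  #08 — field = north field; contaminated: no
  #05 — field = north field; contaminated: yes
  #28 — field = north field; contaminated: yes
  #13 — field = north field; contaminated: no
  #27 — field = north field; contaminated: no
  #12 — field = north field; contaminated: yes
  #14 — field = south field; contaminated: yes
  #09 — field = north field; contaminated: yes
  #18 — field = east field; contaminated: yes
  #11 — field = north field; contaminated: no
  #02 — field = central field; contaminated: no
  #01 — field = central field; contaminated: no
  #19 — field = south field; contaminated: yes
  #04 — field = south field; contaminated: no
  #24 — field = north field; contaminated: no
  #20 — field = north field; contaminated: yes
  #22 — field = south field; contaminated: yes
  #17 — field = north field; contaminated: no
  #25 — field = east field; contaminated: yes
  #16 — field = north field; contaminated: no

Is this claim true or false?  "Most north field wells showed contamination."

'Most north field wells showed contamination' holds iff |A ∩ B| > |A ∖ B|.
|A| = 15, |A ∩ B| = 7, |A ∖ B| = 8.
7 < 8, so the statement is false.

False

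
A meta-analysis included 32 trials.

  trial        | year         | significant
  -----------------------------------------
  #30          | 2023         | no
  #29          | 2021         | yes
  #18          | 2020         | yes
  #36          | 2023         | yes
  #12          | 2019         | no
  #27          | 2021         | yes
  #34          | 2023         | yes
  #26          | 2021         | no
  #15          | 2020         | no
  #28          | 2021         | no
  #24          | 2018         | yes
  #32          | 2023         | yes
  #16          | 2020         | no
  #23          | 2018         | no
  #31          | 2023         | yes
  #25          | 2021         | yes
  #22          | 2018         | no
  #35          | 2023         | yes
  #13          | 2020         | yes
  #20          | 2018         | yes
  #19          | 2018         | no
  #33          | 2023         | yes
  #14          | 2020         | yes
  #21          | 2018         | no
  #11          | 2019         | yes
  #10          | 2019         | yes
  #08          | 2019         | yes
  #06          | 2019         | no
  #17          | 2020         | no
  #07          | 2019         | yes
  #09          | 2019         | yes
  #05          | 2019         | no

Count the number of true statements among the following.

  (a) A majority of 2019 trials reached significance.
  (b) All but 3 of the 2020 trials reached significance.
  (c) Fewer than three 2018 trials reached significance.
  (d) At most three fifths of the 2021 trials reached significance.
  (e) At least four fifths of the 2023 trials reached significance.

5

(a) 2019: |A| = 8, |A ∩ B| = 5; needs |A ∩ B| > |A ∖ B| — true.
(b) 2020: |A| = 6, |A ∩ B| = 3; needs |A ∖ B| = 3 — true.
(c) 2018: |A| = 6, |A ∩ B| = 2; needs |A ∩ B| < 3 — true.
(d) 2021: |A| = 5, |A ∩ B| = 3; needs |A ∩ B| / |A| ≤ 3/5 — true.
(e) 2023: |A| = 7, |A ∩ B| = 6; needs |A ∩ B| / |A| ≥ 4/5 — true.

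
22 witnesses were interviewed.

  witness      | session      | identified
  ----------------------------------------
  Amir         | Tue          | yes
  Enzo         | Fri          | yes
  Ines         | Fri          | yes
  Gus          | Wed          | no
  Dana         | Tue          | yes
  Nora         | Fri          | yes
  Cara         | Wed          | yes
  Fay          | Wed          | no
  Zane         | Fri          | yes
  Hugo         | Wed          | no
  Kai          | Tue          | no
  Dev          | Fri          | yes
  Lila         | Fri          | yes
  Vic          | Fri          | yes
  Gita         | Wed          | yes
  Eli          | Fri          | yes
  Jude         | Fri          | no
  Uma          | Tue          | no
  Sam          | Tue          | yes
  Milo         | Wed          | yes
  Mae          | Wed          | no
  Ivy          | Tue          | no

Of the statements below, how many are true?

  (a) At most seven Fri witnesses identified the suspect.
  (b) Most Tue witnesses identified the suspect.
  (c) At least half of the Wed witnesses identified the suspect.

0

(a) Fri: |A| = 9, |A ∩ B| = 8; needs |A ∩ B| ≤ 7 — false.
(b) Tue: |A| = 6, |A ∩ B| = 3; needs |A ∩ B| > |A ∖ B| — false.
(c) Wed: |A| = 7, |A ∩ B| = 3; needs |A ∩ B| ≥ |A ∖ B| — false.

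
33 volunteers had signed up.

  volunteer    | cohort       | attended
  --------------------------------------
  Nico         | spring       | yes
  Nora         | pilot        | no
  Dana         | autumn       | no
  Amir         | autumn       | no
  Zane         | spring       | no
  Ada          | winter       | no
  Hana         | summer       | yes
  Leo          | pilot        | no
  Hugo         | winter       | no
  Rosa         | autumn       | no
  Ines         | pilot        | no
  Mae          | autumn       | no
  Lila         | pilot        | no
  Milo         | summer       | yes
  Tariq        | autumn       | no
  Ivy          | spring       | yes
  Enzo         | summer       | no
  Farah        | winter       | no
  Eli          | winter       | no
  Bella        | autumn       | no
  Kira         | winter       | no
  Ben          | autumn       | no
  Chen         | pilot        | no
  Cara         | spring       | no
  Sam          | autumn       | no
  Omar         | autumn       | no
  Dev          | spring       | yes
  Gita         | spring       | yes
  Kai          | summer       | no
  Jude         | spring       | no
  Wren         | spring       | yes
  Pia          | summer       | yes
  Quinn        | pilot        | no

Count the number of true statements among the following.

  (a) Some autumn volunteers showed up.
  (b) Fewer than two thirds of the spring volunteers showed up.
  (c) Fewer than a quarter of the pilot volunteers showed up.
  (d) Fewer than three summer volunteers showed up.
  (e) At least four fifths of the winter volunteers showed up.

2

(a) autumn: |A| = 9, |A ∩ B| = 0; needs A ∩ B ≠ ∅ (|A ∩ B| ≥ 1) — false.
(b) spring: |A| = 8, |A ∩ B| = 5; needs |A ∩ B| / |A| < 2/3 — true.
(c) pilot: |A| = 6, |A ∩ B| = 0; needs |A ∩ B| / |A| < 1/4 — true.
(d) summer: |A| = 5, |A ∩ B| = 3; needs |A ∩ B| < 3 — false.
(e) winter: |A| = 5, |A ∩ B| = 0; needs |A ∩ B| / |A| ≥ 4/5 — false.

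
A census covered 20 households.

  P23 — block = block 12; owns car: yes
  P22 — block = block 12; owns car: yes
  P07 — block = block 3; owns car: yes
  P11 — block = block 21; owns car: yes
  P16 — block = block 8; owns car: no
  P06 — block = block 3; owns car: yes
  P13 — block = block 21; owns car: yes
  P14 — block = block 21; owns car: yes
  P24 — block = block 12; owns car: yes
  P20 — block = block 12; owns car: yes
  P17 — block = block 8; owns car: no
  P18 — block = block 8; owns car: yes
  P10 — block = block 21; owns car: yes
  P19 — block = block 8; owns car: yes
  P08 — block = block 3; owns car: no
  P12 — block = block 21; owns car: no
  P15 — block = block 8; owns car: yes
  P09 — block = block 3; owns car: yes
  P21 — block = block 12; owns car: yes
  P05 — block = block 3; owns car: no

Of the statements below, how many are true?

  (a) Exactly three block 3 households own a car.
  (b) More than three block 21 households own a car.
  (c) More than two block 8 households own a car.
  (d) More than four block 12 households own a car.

4

(a) block 3: |A| = 5, |A ∩ B| = 3; needs |A ∩ B| = 3 — true.
(b) block 21: |A| = 5, |A ∩ B| = 4; needs |A ∩ B| > 3 — true.
(c) block 8: |A| = 5, |A ∩ B| = 3; needs |A ∩ B| > 2 — true.
(d) block 12: |A| = 5, |A ∩ B| = 5; needs |A ∩ B| > 4 — true.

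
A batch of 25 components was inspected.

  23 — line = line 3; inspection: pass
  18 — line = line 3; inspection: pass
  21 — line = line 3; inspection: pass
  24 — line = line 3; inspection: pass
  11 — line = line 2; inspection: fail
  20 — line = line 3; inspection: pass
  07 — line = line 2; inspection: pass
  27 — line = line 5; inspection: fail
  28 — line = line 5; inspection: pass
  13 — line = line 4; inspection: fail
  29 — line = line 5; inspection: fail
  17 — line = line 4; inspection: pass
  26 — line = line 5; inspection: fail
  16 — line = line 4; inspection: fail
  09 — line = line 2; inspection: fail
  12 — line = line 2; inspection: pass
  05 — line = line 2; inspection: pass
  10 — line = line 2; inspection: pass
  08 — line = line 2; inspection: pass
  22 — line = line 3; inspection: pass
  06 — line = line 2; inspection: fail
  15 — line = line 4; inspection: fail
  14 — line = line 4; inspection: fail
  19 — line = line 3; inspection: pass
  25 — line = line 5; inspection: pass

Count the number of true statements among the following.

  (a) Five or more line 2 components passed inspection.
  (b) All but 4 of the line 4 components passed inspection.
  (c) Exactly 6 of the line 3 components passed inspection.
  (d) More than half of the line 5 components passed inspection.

(a) line 2: |A| = 8, |A ∩ B| = 5; needs |A ∩ B| ≥ 5 — true.
(b) line 4: |A| = 5, |A ∩ B| = 1; needs |A ∖ B| = 4 — true.
(c) line 3: |A| = 7, |A ∩ B| = 7; needs |A ∩ B| = 6 — false.
(d) line 5: |A| = 5, |A ∩ B| = 2; needs |A ∩ B| > |A ∖ B| — false.

2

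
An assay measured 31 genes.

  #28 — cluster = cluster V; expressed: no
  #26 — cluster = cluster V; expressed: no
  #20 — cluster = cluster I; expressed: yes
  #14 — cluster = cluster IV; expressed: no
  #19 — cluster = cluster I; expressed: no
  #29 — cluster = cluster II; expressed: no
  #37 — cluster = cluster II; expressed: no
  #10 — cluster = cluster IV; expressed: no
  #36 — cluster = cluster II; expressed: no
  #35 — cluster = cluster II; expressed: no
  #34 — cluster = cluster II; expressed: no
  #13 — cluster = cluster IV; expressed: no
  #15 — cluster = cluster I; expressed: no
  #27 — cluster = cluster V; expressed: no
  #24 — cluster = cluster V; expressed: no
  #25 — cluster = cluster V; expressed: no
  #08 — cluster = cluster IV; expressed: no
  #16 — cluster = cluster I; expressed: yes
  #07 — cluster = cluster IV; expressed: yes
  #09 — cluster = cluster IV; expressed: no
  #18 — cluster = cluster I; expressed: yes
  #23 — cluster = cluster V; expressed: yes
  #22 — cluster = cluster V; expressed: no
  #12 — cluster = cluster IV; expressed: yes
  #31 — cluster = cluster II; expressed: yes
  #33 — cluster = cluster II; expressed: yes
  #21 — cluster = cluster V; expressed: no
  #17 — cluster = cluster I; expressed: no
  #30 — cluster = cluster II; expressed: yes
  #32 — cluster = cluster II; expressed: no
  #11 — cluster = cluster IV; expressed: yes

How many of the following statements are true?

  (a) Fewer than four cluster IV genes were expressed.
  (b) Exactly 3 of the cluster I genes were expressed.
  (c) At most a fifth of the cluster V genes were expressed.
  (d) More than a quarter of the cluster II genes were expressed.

4

(a) cluster IV: |A| = 8, |A ∩ B| = 3; needs |A ∩ B| < 4 — true.
(b) cluster I: |A| = 6, |A ∩ B| = 3; needs |A ∩ B| = 3 — true.
(c) cluster V: |A| = 8, |A ∩ B| = 1; needs |A ∩ B| / |A| ≤ 1/5 — true.
(d) cluster II: |A| = 9, |A ∩ B| = 3; needs |A ∩ B| / |A| > 1/4 — true.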